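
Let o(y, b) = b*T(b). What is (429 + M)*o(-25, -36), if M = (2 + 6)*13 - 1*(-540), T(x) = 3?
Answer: -115884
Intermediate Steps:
o(y, b) = 3*b (o(y, b) = b*3 = 3*b)
M = 644 (M = 8*13 + 540 = 104 + 540 = 644)
(429 + M)*o(-25, -36) = (429 + 644)*(3*(-36)) = 1073*(-108) = -115884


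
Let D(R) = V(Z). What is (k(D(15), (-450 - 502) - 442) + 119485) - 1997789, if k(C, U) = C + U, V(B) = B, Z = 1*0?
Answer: -1879698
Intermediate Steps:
Z = 0
D(R) = 0
(k(D(15), (-450 - 502) - 442) + 119485) - 1997789 = ((0 + ((-450 - 502) - 442)) + 119485) - 1997789 = ((0 + (-952 - 442)) + 119485) - 1997789 = ((0 - 1394) + 119485) - 1997789 = (-1394 + 119485) - 1997789 = 118091 - 1997789 = -1879698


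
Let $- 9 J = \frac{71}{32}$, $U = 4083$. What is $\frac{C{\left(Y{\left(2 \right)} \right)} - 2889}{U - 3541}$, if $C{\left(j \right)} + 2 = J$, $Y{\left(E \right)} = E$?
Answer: $- \frac{832679}{156096} \approx -5.3344$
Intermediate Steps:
$J = - \frac{71}{288}$ ($J = - \frac{71 \cdot \frac{1}{32}}{9} = \left(- \frac{1}{9}\right) \frac{71}{32} = - \frac{71}{288} \approx -0.24653$)
$C{\left(j \right)} = - \frac{647}{288}$ ($C{\left(j \right)} = -2 - \frac{71}{288} = - \frac{647}{288}$)
$\frac{C{\left(Y{\left(2 \right)} \right)} - 2889}{U - 3541} = \frac{- \frac{647}{288} - 2889}{4083 - 3541} = - \frac{832679}{288 \cdot 542} = \left(- \frac{832679}{288}\right) \frac{1}{542} = - \frac{832679}{156096}$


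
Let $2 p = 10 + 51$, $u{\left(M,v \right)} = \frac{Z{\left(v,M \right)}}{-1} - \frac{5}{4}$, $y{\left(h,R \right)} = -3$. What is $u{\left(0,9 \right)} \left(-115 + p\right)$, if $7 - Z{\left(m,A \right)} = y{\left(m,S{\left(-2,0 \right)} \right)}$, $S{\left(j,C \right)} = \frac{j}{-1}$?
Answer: $\frac{7605}{8} \approx 950.63$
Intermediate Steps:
$S{\left(j,C \right)} = - j$ ($S{\left(j,C \right)} = j \left(-1\right) = - j$)
$Z{\left(m,A \right)} = 10$ ($Z{\left(m,A \right)} = 7 - -3 = 7 + 3 = 10$)
$u{\left(M,v \right)} = - \frac{45}{4}$ ($u{\left(M,v \right)} = \frac{10}{-1} - \frac{5}{4} = 10 \left(-1\right) - \frac{5}{4} = -10 - \frac{5}{4} = - \frac{45}{4}$)
$p = \frac{61}{2}$ ($p = \frac{10 + 51}{2} = \frac{1}{2} \cdot 61 = \frac{61}{2} \approx 30.5$)
$u{\left(0,9 \right)} \left(-115 + p\right) = - \frac{45 \left(-115 + \frac{61}{2}\right)}{4} = \left(- \frac{45}{4}\right) \left(- \frac{169}{2}\right) = \frac{7605}{8}$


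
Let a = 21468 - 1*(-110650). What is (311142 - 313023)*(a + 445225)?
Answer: -1085982183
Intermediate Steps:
a = 132118 (a = 21468 + 110650 = 132118)
(311142 - 313023)*(a + 445225) = (311142 - 313023)*(132118 + 445225) = -1881*577343 = -1085982183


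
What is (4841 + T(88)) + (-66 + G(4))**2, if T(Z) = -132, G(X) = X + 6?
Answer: 7845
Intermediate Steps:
G(X) = 6 + X
(4841 + T(88)) + (-66 + G(4))**2 = (4841 - 132) + (-66 + (6 + 4))**2 = 4709 + (-66 + 10)**2 = 4709 + (-56)**2 = 4709 + 3136 = 7845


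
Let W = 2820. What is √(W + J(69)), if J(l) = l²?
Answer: 19*√21 ≈ 87.069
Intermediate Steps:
√(W + J(69)) = √(2820 + 69²) = √(2820 + 4761) = √7581 = 19*√21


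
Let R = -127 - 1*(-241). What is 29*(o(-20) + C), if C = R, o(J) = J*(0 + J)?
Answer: 14906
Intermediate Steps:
R = 114 (R = -127 + 241 = 114)
o(J) = J² (o(J) = J*J = J²)
C = 114
29*(o(-20) + C) = 29*((-20)² + 114) = 29*(400 + 114) = 29*514 = 14906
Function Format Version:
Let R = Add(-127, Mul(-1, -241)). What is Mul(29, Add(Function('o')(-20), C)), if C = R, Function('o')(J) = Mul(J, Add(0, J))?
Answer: 14906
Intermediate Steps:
R = 114 (R = Add(-127, 241) = 114)
Function('o')(J) = Pow(J, 2) (Function('o')(J) = Mul(J, J) = Pow(J, 2))
C = 114
Mul(29, Add(Function('o')(-20), C)) = Mul(29, Add(Pow(-20, 2), 114)) = Mul(29, Add(400, 114)) = Mul(29, 514) = 14906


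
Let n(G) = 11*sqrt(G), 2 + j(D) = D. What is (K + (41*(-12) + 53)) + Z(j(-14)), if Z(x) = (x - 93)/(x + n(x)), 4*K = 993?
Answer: -104095/548 + 1199*I/548 ≈ -189.95 + 2.188*I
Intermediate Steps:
K = 993/4 (K = (1/4)*993 = 993/4 ≈ 248.25)
j(D) = -2 + D
Z(x) = (-93 + x)/(x + 11*sqrt(x)) (Z(x) = (x - 93)/(x + 11*sqrt(x)) = (-93 + x)/(x + 11*sqrt(x)))
(K + (41*(-12) + 53)) + Z(j(-14)) = (993/4 + (41*(-12) + 53)) + (-93 + (-2 - 14))/((-2 - 14) + 11*sqrt(-2 - 14)) = (993/4 + (-492 + 53)) + (-93 - 16)/(-16 + 11*sqrt(-16)) = (993/4 - 439) - 109/(-16 + 11*(4*I)) = -763/4 - 109/(-16 + 44*I) = -763/4 + ((-16 - 44*I)/2192)*(-109) = -763/4 - 109*(-16 - 44*I)/2192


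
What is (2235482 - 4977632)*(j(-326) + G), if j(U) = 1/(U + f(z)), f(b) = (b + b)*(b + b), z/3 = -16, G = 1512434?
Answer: -3686968274240115/889 ≈ -4.1473e+12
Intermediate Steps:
z = -48 (z = 3*(-16) = -48)
f(b) = 4*b² (f(b) = (2*b)*(2*b) = 4*b²)
j(U) = 1/(9216 + U) (j(U) = 1/(U + 4*(-48)²) = 1/(U + 4*2304) = 1/(U + 9216) = 1/(9216 + U))
(2235482 - 4977632)*(j(-326) + G) = (2235482 - 4977632)*(1/(9216 - 326) + 1512434) = -2742150*(1/8890 + 1512434) = -2742150*13445538261/8890 = -3686968274240115/889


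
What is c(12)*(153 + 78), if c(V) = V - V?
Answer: 0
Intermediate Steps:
c(V) = 0
c(12)*(153 + 78) = 0*(153 + 78) = 0*231 = 0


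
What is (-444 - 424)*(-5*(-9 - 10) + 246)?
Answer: -295988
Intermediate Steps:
(-444 - 424)*(-5*(-9 - 10) + 246) = -868*(-5*(-19) + 246) = -868*(95 + 246) = -868*341 = -295988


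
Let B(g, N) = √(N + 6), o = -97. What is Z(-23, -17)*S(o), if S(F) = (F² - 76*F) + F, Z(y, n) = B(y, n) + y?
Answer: -383732 + 16684*I*√11 ≈ -3.8373e+5 + 55335.0*I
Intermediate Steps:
B(g, N) = √(6 + N)
Z(y, n) = y + √(6 + n) (Z(y, n) = √(6 + n) + y = y + √(6 + n))
S(F) = F² - 75*F
Z(-23, -17)*S(o) = (-23 + √(6 - 17))*(-97*(-75 - 97)) = (-23 + √(-11))*(-97*(-172)) = (-23 + I*√11)*16684 = -383732 + 16684*I*√11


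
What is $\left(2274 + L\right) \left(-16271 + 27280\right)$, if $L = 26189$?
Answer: $313349167$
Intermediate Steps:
$\left(2274 + L\right) \left(-16271 + 27280\right) = \left(2274 + 26189\right) \left(-16271 + 27280\right) = 28463 \cdot 11009 = 313349167$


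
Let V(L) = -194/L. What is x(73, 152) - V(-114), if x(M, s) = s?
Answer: 8567/57 ≈ 150.30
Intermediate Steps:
x(73, 152) - V(-114) = 152 - (-194)/(-114) = 152 - (-194)*(-1)/114 = 152 - 1*97/57 = 152 - 97/57 = 8567/57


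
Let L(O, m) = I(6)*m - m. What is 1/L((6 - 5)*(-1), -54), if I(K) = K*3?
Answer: -1/918 ≈ -0.0010893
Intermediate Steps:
I(K) = 3*K
L(O, m) = 17*m (L(O, m) = (3*6)*m - m = 18*m - m = 17*m)
1/L((6 - 5)*(-1), -54) = 1/(17*(-54)) = 1/(-918) = -1/918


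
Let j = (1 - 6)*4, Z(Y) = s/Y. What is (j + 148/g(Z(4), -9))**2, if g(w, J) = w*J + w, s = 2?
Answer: 3249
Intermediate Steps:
Z(Y) = 2/Y
g(w, J) = w + J*w (g(w, J) = J*w + w = w + J*w)
j = -20 (j = -5*4 = -20)
(j + 148/g(Z(4), -9))**2 = (-20 + 148/(((2/4)*(1 - 9))))**2 = (-20 + 148/(((2*(1/4))*(-8))))**2 = (-20 + 148/(((1/2)*(-8))))**2 = (-20 + 148/(-4))**2 = (-20 + 148*(-1/4))**2 = (-20 - 37)**2 = (-57)**2 = 3249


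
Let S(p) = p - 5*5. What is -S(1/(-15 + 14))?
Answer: 26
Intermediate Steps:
S(p) = -25 + p (S(p) = p - 25 = -25 + p)
-S(1/(-15 + 14)) = -(-25 + 1/(-15 + 14)) = -(-25 + 1/(-1)) = -(-25 - 1) = -1*(-26) = 26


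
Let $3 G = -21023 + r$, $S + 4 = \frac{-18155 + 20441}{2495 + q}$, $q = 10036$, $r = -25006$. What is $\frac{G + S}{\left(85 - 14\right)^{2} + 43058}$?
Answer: $- \frac{64103657}{200909523} \approx -0.31907$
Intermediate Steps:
$S = - \frac{15946}{4177}$ ($S = -4 + \frac{-18155 + 20441}{2495 + 10036} = -4 + \frac{2286}{12531} = -4 + 2286 \cdot \frac{1}{12531} = -4 + \frac{762}{4177} = - \frac{15946}{4177} \approx -3.8176$)
$G = -15343$ ($G = \frac{-21023 - 25006}{3} = \frac{1}{3} \left(-46029\right) = -15343$)
$\frac{G + S}{\left(85 - 14\right)^{2} + 43058} = \frac{-15343 - \frac{15946}{4177}}{\left(85 - 14\right)^{2} + 43058} = - \frac{64103657}{4177 \left(71^{2} + 43058\right)} = - \frac{64103657}{4177 \left(5041 + 43058\right)} = - \frac{64103657}{4177 \cdot 48099} = \left(- \frac{64103657}{4177}\right) \frac{1}{48099} = - \frac{64103657}{200909523}$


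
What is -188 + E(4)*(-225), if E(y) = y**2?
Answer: -3788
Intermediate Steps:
-188 + E(4)*(-225) = -188 + 4**2*(-225) = -188 + 16*(-225) = -188 - 3600 = -3788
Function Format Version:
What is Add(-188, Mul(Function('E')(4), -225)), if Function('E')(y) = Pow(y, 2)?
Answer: -3788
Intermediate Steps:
Add(-188, Mul(Function('E')(4), -225)) = Add(-188, Mul(Pow(4, 2), -225)) = Add(-188, Mul(16, -225)) = Add(-188, -3600) = -3788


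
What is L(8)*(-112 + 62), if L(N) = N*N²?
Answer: -25600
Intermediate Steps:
L(N) = N³
L(8)*(-112 + 62) = 8³*(-112 + 62) = 512*(-50) = -25600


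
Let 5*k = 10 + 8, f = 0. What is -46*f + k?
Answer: 18/5 ≈ 3.6000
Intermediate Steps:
k = 18/5 (k = (10 + 8)/5 = (⅕)*18 = 18/5 ≈ 3.6000)
-46*f + k = -46*0 + 18/5 = 0 + 18/5 = 18/5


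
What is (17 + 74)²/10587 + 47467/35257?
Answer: 794496346/373265859 ≈ 2.1285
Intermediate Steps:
(17 + 74)²/10587 + 47467/35257 = 91²*(1/10587) + 47467*(1/35257) = 8281*(1/10587) + 47467/35257 = 8281/10587 + 47467/35257 = 794496346/373265859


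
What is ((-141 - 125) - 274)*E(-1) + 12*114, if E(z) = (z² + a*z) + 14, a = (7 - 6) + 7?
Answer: -2412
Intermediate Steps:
a = 8 (a = 1 + 7 = 8)
E(z) = 14 + z² + 8*z (E(z) = (z² + 8*z) + 14 = 14 + z² + 8*z)
((-141 - 125) - 274)*E(-1) + 12*114 = ((-141 - 125) - 274)*(14 + (-1)² + 8*(-1)) + 12*114 = (-266 - 274)*(14 + 1 - 8) + 1368 = -540*7 + 1368 = -3780 + 1368 = -2412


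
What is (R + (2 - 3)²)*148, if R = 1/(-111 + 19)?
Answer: 3367/23 ≈ 146.39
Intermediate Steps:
R = -1/92 (R = 1/(-92) = -1/92 ≈ -0.010870)
(R + (2 - 3)²)*148 = (-1/92 + (2 - 3)²)*148 = (-1/92 + (-1)²)*148 = (-1/92 + 1)*148 = (91/92)*148 = 3367/23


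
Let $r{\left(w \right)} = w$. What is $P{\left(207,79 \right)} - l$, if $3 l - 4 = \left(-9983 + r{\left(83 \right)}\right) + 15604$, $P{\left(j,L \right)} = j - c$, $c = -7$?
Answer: $- \frac{5066}{3} \approx -1688.7$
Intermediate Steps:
$P{\left(j,L \right)} = 7 + j$ ($P{\left(j,L \right)} = j - -7 = j + 7 = 7 + j$)
$l = \frac{5708}{3}$ ($l = \frac{4}{3} + \frac{\left(-9983 + 83\right) + 15604}{3} = \frac{4}{3} + \frac{-9900 + 15604}{3} = \frac{4}{3} + \frac{1}{3} \cdot 5704 = \frac{4}{3} + \frac{5704}{3} = \frac{5708}{3} \approx 1902.7$)
$P{\left(207,79 \right)} - l = \left(7 + 207\right) - \frac{5708}{3} = 214 - \frac{5708}{3} = - \frac{5066}{3}$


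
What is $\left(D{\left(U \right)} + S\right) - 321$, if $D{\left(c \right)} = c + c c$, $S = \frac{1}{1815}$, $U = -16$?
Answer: $- \frac{147014}{1815} \approx -80.999$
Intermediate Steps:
$S = \frac{1}{1815} \approx 0.00055096$
$D{\left(c \right)} = c + c^{2}$
$\left(D{\left(U \right)} + S\right) - 321 = \left(- 16 \left(1 - 16\right) + \frac{1}{1815}\right) - 321 = \left(\left(-16\right) \left(-15\right) + \frac{1}{1815}\right) - 321 = \left(240 + \frac{1}{1815}\right) - 321 = \frac{435601}{1815} - 321 = - \frac{147014}{1815}$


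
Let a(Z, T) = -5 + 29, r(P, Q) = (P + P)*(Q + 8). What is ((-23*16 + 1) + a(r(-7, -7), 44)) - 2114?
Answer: -2457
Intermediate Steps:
r(P, Q) = 2*P*(8 + Q) (r(P, Q) = (2*P)*(8 + Q) = 2*P*(8 + Q))
a(Z, T) = 24
((-23*16 + 1) + a(r(-7, -7), 44)) - 2114 = ((-23*16 + 1) + 24) - 2114 = ((-368 + 1) + 24) - 2114 = (-367 + 24) - 2114 = -343 - 2114 = -2457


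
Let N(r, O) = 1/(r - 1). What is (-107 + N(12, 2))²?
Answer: 1382976/121 ≈ 11430.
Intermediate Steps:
N(r, O) = 1/(-1 + r)
(-107 + N(12, 2))² = (-107 + 1/(-1 + 12))² = (-107 + 1/11)² = (-1176/11)² = 1382976/121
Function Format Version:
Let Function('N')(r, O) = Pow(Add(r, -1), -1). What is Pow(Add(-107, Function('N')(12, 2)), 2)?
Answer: Rational(1382976, 121) ≈ 11430.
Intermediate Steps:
Function('N')(r, O) = Pow(Add(-1, r), -1)
Pow(Add(-107, Function('N')(12, 2)), 2) = Pow(Add(-107, Pow(Add(-1, 12), -1)), 2) = Pow(Add(-107, Pow(11, -1)), 2) = Pow(Add(-107, Rational(1, 11)), 2) = Pow(Rational(-1176, 11), 2) = Rational(1382976, 121)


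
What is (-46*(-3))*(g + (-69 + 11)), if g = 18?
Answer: -5520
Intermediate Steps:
(-46*(-3))*(g + (-69 + 11)) = (-46*(-3))*(18 + (-69 + 11)) = 138*(18 - 58) = 138*(-40) = -5520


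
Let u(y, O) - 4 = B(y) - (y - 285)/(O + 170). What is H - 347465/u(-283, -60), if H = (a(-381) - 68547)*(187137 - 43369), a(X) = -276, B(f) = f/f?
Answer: -5531069801351/559 ≈ -9.8946e+9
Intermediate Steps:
B(f) = 1
u(y, O) = 5 - (-285 + y)/(170 + O) (u(y, O) = 4 + (1 - (y - 285)/(O + 170)) = 4 + (1 - (-285 + y)/(170 + O)) = 5 - (-285 + y)/(170 + O))
H = -9894545064 (H = (-276 - 68547)*(187137 - 43369) = -68823*143768 = -9894545064)
H - 347465/u(-283, -60) = -9894545064 - 347465/((1135 - 1*(-283) + 5*(-60))/(170 - 60)) = -9894545064 - 347465/((1135 + 283 - 300)/110) = -9894545064 - 347465/((1/110)*1118) = -9894545064 - 347465/559/55 = -9894545064 - 347465*55/559 = -9894545064 - 1*19110575/559 = -9894545064 - 19110575/559 = -5531069801351/559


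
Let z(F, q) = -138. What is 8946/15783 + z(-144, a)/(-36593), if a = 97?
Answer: 4775928/8370251 ≈ 0.57058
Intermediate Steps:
8946/15783 + z(-144, a)/(-36593) = 8946/15783 - 138/(-36593) = 8946*(1/15783) - 138*(-1/36593) = 2982/5261 + 6/1591 = 4775928/8370251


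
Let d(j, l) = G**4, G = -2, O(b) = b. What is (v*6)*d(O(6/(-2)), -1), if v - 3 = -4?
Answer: -96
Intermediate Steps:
v = -1 (v = 3 - 4 = -1)
d(j, l) = 16 (d(j, l) = (-2)**4 = 16)
(v*6)*d(O(6/(-2)), -1) = -1*6*16 = -6*16 = -96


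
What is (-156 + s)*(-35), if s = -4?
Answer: 5600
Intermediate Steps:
(-156 + s)*(-35) = (-156 - 4)*(-35) = -160*(-35) = 5600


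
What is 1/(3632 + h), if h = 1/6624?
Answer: 6624/24058369 ≈ 0.00027533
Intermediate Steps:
h = 1/6624 ≈ 0.00015097
1/(3632 + h) = 1/(3632 + 1/6624) = 1/(24058369/6624) = 6624/24058369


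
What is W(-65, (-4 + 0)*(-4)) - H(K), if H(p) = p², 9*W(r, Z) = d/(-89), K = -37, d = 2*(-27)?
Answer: -121835/89 ≈ -1368.9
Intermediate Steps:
d = -54
W(r, Z) = 6/89 (W(r, Z) = (-54/(-89))/9 = (-54*(-1/89))/9 = (⅑)*(54/89) = 6/89)
W(-65, (-4 + 0)*(-4)) - H(K) = 6/89 - 1*(-37)² = 6/89 - 1*1369 = 6/89 - 1369 = -121835/89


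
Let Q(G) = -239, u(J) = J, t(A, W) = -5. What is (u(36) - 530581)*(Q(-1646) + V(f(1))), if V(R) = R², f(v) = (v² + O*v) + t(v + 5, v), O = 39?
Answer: -523117370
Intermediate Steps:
f(v) = -5 + v² + 39*v (f(v) = (v² + 39*v) - 5 = -5 + v² + 39*v)
(u(36) - 530581)*(Q(-1646) + V(f(1))) = (36 - 530581)*(-239 + (-5 + 1² + 39*1)²) = -530545*(-239 + (-5 + 1 + 39)²) = -530545*(-239 + 35²) = -530545*(-239 + 1225) = -530545*986 = -523117370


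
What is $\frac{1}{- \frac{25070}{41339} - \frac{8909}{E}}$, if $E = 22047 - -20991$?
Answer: $- \frac{1779147882}{1447251811} \approx -1.2293$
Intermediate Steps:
$E = 43038$ ($E = 22047 + 20991 = 43038$)
$\frac{1}{- \frac{25070}{41339} - \frac{8909}{E}} = \frac{1}{- \frac{25070}{41339} - \frac{8909}{43038}} = \frac{1}{- \frac{1447251811}{1779147882}} = - \frac{1779147882}{1447251811}$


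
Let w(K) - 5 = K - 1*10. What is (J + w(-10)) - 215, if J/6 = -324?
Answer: -2174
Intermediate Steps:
J = -1944 (J = 6*(-324) = -1944)
w(K) = -5 + K (w(K) = 5 + (K - 1*10) = 5 + (K - 10) = 5 + (-10 + K) = -5 + K)
(J + w(-10)) - 215 = (-1944 + (-5 - 10)) - 215 = (-1944 - 15) - 215 = -1959 - 215 = -2174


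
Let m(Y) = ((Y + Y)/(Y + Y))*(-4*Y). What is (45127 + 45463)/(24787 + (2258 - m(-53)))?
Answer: 90590/26833 ≈ 3.3761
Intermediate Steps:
m(Y) = -4*Y (m(Y) = ((2*Y)/((2*Y)))*(-4*Y) = ((2*Y)*(1/(2*Y)))*(-4*Y) = 1*(-4*Y) = -4*Y)
(45127 + 45463)/(24787 + (2258 - m(-53))) = (45127 + 45463)/(24787 + (2258 - (-4)*(-53))) = 90590/(24787 + (2258 - 1*212)) = 90590/(24787 + (2258 - 212)) = 90590/(24787 + 2046) = 90590/26833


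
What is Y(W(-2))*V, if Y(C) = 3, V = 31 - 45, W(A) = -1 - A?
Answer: -42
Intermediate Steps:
V = -14
Y(W(-2))*V = 3*(-14) = -42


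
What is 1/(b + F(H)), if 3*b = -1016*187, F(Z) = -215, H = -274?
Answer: -3/190637 ≈ -1.5737e-5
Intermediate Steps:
b = -189992/3 (b = (-1016*187)/3 = (⅓)*(-189992) = -189992/3 ≈ -63331.)
1/(b + F(H)) = 1/(-189992/3 - 215) = 1/(-190637/3) = -3/190637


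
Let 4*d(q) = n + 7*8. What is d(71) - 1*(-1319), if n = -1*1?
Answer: 5331/4 ≈ 1332.8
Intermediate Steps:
n = -1
d(q) = 55/4 (d(q) = (-1 + 7*8)/4 = (-1 + 56)/4 = (1/4)*55 = 55/4)
d(71) - 1*(-1319) = 55/4 - 1*(-1319) = 55/4 + 1319 = 5331/4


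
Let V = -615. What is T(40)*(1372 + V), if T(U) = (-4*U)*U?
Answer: -4844800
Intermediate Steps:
T(U) = -4*U²
T(40)*(1372 + V) = (-4*40²)*(1372 - 615) = -4*1600*757 = -6400*757 = -4844800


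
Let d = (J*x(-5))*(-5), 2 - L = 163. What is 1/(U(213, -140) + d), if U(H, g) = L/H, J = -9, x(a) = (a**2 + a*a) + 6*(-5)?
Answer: 213/191539 ≈ 0.0011120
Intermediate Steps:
x(a) = -30 + 2*a**2 (x(a) = (a**2 + a**2) - 30 = 2*a**2 - 30 = -30 + 2*a**2)
L = -161 (L = 2 - 1*163 = 2 - 163 = -161)
U(H, g) = -161/H
d = 900 (d = -9*(-30 + 2*(-5)**2)*(-5) = -9*(-30 + 2*25)*(-5) = -9*(-30 + 50)*(-5) = -9*20*(-5) = -180*(-5) = 900)
1/(U(213, -140) + d) = 1/(-161/213 + 900) = 1/(191539/213) = 213/191539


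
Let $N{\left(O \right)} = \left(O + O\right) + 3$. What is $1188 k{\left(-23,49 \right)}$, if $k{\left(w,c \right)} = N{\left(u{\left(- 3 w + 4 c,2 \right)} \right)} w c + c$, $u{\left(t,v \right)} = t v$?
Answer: $-1423166976$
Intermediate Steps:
$N{\left(O \right)} = 3 + 2 O$ ($N{\left(O \right)} = 2 O + 3 = 3 + 2 O$)
$k{\left(w,c \right)} = c + c w \left(3 - 12 w + 16 c\right)$ ($k{\left(w,c \right)} = \left(3 + 2 \left(- 3 w + 4 c\right) 2\right) w c + c = \left(3 + 2 \left(- 6 w + 8 c\right)\right) w c + c = \left(3 + \left(- 12 w + 16 c\right)\right) w c + c = \left(3 - 12 w + 16 c\right) w c + c = w \left(3 - 12 w + 16 c\right) c + c = c w \left(3 - 12 w + 16 c\right) + c = c + c w \left(3 - 12 w + 16 c\right)$)
$1188 k{\left(-23,49 \right)} = 1188 \cdot 49 \left(1 - 23 \left(3 - -276 + 16 \cdot 49\right)\right) = 1188 \cdot 49 \left(1 - 23 \left(3 + 276 + 784\right)\right) = 1188 \cdot 49 \left(1 - 24449\right) = 1188 \cdot 49 \left(-24448\right) = 1188 \left(-1197952\right) = -1423166976$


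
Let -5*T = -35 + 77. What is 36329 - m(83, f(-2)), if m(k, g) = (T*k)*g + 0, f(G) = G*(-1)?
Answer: 188617/5 ≈ 37723.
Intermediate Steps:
T = -42/5 (T = -(-35 + 77)/5 = -1/5*42 = -42/5 ≈ -8.4000)
f(G) = -G
m(k, g) = -42*g*k/5 (m(k, g) = (-42*k/5)*g + 0 = -42*g*k/5 + 0 = -42*g*k/5)
36329 - m(83, f(-2)) = 36329 - (-42)*(-1*(-2))*83/5 = 36329 - (-42)*2*83/5 = 36329 - 1*(-6972/5) = 36329 + 6972/5 = 188617/5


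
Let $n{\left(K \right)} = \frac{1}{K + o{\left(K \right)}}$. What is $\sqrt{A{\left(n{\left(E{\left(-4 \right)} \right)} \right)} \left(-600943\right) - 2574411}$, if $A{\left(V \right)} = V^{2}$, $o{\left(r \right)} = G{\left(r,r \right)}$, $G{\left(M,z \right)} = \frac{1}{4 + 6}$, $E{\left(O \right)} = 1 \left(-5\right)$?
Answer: $\frac{i \sqrt{6241255111}}{49} \approx 1612.3 i$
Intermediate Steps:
$E{\left(O \right)} = -5$
$G{\left(M,z \right)} = \frac{1}{10}$
$o{\left(r \right)} = \frac{1}{10}$
$n{\left(K \right)} = \frac{1}{\frac{1}{10} + K}$ ($n{\left(K \right)} = \frac{1}{K + \frac{1}{10}} = \frac{1}{\frac{1}{10} + K}$)
$\sqrt{A{\left(n{\left(E{\left(-4 \right)} \right)} \right)} \left(-600943\right) - 2574411} = \sqrt{\left(\frac{10}{1 + 10 \left(-5\right)}\right)^{2} \left(-600943\right) - 2574411} = \sqrt{\left(\frac{10}{1 - 50}\right)^{2} \left(-600943\right) - 2574411} = \sqrt{\left(\frac{10}{-49}\right)^{2} \left(-600943\right) - 2574411} = \sqrt{\left(10 \left(- \frac{1}{49}\right)\right)^{2} \left(-600943\right) - 2574411} = \sqrt{\left(- \frac{10}{49}\right)^{2} \left(-600943\right) - 2574411} = \sqrt{\frac{100}{2401} \left(-600943\right) - 2574411} = \sqrt{- \frac{8584900}{343} - 2574411} = \sqrt{- \frac{891607873}{343}} = \frac{i \sqrt{6241255111}}{49}$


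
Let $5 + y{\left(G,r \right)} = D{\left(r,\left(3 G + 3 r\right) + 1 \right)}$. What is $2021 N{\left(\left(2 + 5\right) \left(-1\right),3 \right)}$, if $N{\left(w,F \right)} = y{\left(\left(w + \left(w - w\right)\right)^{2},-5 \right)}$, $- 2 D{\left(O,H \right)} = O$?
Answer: $- \frac{10105}{2} \approx -5052.5$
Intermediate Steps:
$D{\left(O,H \right)} = - \frac{O}{2}$
$y{\left(G,r \right)} = -5 - \frac{r}{2}$
$N{\left(w,F \right)} = - \frac{5}{2}$ ($N{\left(w,F \right)} = -5 - - \frac{5}{2} = -5 + \frac{5}{2} = - \frac{5}{2}$)
$2021 N{\left(\left(2 + 5\right) \left(-1\right),3 \right)} = 2021 \left(- \frac{5}{2}\right) = - \frac{10105}{2}$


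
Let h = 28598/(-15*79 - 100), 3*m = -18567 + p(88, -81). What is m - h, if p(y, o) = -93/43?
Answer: -340783316/55255 ≈ -6167.5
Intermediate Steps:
p(y, o) = -93/43 (p(y, o) = -93*1/43 = -93/43)
m = -266158/43 (m = (-18567 - 93/43)/3 = (⅓)*(-798474/43) = -266158/43 ≈ -6189.7)
h = -28598/1285 (h = 28598/(-1185 - 100) = 28598/(-1285) = 28598*(-1/1285) = -28598/1285 ≈ -22.255)
m - h = -266158/43 - 1*(-28598/1285) = -266158/43 + 28598/1285 = -340783316/55255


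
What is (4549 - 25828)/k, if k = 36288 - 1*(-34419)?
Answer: -7093/23569 ≈ -0.30095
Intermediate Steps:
k = 70707 (k = 36288 + 34419 = 70707)
(4549 - 25828)/k = (4549 - 25828)/70707 = -21279*1/70707 = -7093/23569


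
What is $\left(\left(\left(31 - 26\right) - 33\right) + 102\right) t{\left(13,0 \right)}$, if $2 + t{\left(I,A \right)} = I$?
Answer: $814$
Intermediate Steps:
$t{\left(I,A \right)} = -2 + I$
$\left(\left(\left(31 - 26\right) - 33\right) + 102\right) t{\left(13,0 \right)} = \left(\left(\left(31 - 26\right) - 33\right) + 102\right) \left(-2 + 13\right) = \left(\left(5 - 33\right) + 102\right) 11 = \left(-28 + 102\right) 11 = 74 \cdot 11 = 814$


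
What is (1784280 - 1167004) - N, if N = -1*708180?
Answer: 1325456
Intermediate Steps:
N = -708180
(1784280 - 1167004) - N = (1784280 - 1167004) - 1*(-708180) = 617276 + 708180 = 1325456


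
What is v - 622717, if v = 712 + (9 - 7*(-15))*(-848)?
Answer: -718677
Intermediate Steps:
v = -95960 (v = 712 + (9 + 105)*(-848) = 712 + 114*(-848) = 712 - 96672 = -95960)
v - 622717 = -95960 - 622717 = -718677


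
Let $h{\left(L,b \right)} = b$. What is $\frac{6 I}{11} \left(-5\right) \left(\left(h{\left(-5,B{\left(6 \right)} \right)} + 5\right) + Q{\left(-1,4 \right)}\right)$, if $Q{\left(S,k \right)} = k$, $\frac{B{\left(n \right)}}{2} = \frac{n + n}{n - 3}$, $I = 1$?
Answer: $- \frac{510}{11} \approx -46.364$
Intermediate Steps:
$B{\left(n \right)} = \frac{4 n}{-3 + n}$ ($B{\left(n \right)} = 2 \frac{n + n}{n - 3} = 2 \frac{2 n}{-3 + n} = \frac{4 n}{-3 + n}$)
$\frac{6 I}{11} \left(-5\right) \left(\left(h{\left(-5,B{\left(6 \right)} \right)} + 5\right) + Q{\left(-1,4 \right)}\right) = \frac{6 \cdot 1}{11} \left(-5\right) \left(\left(4 \cdot 6 \frac{1}{-3 + 6} + 5\right) + 4\right) = 6 \cdot \frac{1}{11} \left(-5\right) \left(\left(4 \cdot 6 \cdot \frac{1}{3} + 5\right) + 4\right) = \frac{6}{11} \left(-5\right) \left(\left(4 \cdot 6 \cdot \frac{1}{3} + 5\right) + 4\right) = - \frac{30 \left(\left(8 + 5\right) + 4\right)}{11} = - \frac{30 \left(13 + 4\right)}{11} = \left(- \frac{30}{11}\right) 17 = - \frac{510}{11}$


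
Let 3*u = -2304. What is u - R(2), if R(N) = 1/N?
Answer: -1537/2 ≈ -768.50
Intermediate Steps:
u = -768 (u = (1/3)*(-2304) = -768)
u - R(2) = -768 - 1/2 = -1537/2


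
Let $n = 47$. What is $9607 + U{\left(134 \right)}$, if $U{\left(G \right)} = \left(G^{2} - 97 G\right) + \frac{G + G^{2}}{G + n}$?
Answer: $\frac{2654355}{181} \approx 14665.0$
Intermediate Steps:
$U{\left(G \right)} = G^{2} - 97 G + \frac{G + G^{2}}{47 + G}$ ($U{\left(G \right)} = \left(G^{2} - 97 G\right) + \frac{G + G^{2}}{G + 47} = \left(G^{2} - 97 G\right) + \frac{G + G^{2}}{47 + G} = G^{2} - 97 G + \frac{G + G^{2}}{47 + G}$)
$9607 + U{\left(134 \right)} = 9607 + \frac{134 \left(-4558 + 134^{2} - 6566\right)}{47 + 134} = 9607 + \frac{134 \left(-4558 + 17956 - 6566\right)}{181} = 9607 + 134 \cdot \frac{1}{181} \cdot 6832 = 9607 + \frac{915488}{181} = \frac{2654355}{181}$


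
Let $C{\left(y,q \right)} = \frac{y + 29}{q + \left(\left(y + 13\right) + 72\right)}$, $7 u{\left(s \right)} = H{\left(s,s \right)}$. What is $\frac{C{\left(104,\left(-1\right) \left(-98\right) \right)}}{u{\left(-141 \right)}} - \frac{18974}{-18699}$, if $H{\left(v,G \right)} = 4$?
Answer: $\frac{5598703}{3066636} \approx 1.8257$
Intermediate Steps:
$u{\left(s \right)} = \frac{4}{7}$ ($u{\left(s \right)} = \frac{1}{7} \cdot 4 = \frac{4}{7}$)
$C{\left(y,q \right)} = \frac{29 + y}{85 + q + y}$ ($C{\left(y,q \right)} = \frac{29 + y}{q + \left(\left(13 + y\right) + 72\right)} = \frac{29 + y}{q + \left(85 + y\right)} = \frac{29 + y}{85 + q + y}$)
$\frac{C{\left(104,\left(-1\right) \left(-98\right) \right)}}{u{\left(-141 \right)}} - \frac{18974}{-18699} = \frac{\frac{1}{85 - -98 + 104} \left(29 + 104\right)}{\frac{4}{7}} - \frac{18974}{-18699} = \frac{1}{85 + 98 + 104} \cdot 133 \cdot \frac{7}{4} - - \frac{18974}{18699} = \frac{1}{287} \cdot 133 \cdot \frac{7}{4} + \frac{18974}{18699} = \frac{19}{41} \cdot \frac{7}{4} + \frac{18974}{18699} = \frac{133}{164} + \frac{18974}{18699} = \frac{5598703}{3066636}$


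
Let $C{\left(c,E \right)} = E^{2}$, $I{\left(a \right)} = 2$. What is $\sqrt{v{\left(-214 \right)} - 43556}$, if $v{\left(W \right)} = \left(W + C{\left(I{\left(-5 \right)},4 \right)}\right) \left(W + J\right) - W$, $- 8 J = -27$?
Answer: $\frac{i \sqrt{6553}}{2} \approx 40.475 i$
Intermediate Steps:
$J = \frac{27}{8}$ ($J = \left(- \frac{1}{8}\right) \left(-27\right) = \frac{27}{8} \approx 3.375$)
$v{\left(W \right)} = - W + \left(16 + W\right) \left(\frac{27}{8} + W\right)$ ($v{\left(W \right)} = \left(W + 4^{2}\right) \left(W + \frac{27}{8}\right) - W = \left(W + 16\right) \left(\frac{27}{8} + W\right) - W = \left(16 + W\right) \left(\frac{27}{8} + W\right) - W = - W + \left(16 + W\right) \left(\frac{27}{8} + W\right)$)
$\sqrt{v{\left(-214 \right)} - 43556} = \sqrt{\left(54 + \left(-214\right)^{2} + \frac{147}{8} \left(-214\right)\right) - 43556} = \sqrt{\left(54 + 45796 - \frac{15729}{4}\right) - 43556} = \sqrt{\frac{167671}{4} - 43556} = \sqrt{- \frac{6553}{4}} = \frac{i \sqrt{6553}}{2}$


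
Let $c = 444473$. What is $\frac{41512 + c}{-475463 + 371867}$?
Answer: $- \frac{161995}{34532} \approx -4.6912$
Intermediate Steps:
$\frac{41512 + c}{-475463 + 371867} = \frac{41512 + 444473}{-475463 + 371867} = \frac{485985}{-103596} = 485985 \left(- \frac{1}{103596}\right) = - \frac{161995}{34532}$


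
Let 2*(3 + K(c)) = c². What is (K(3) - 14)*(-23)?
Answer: 575/2 ≈ 287.50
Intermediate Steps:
K(c) = -3 + c²/2
(K(3) - 14)*(-23) = ((-3 + (½)*3²) - 14)*(-23) = ((-3 + (½)*9) - 14)*(-23) = ((-3 + 9/2) - 14)*(-23) = (3/2 - 14)*(-23) = -25/2*(-23) = 575/2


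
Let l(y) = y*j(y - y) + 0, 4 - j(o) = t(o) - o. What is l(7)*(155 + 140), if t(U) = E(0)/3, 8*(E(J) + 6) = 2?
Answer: 146615/12 ≈ 12218.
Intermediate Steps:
E(J) = -23/4 (E(J) = -6 + (⅛)*2 = -6 + ¼ = -23/4)
t(U) = -23/12 (t(U) = -23/4/3 = -23/4*⅓ = -23/12)
j(o) = 71/12 + o (j(o) = 4 - (-23/12 - o) = 4 + (23/12 + o) = 71/12 + o)
l(y) = 71*y/12 (l(y) = y*(71/12 + (y - y)) + 0 = y*(71/12 + 0) + 0 = y*(71/12) + 0 = 71*y/12 + 0 = 71*y/12)
l(7)*(155 + 140) = ((71/12)*7)*(155 + 140) = (497/12)*295 = 146615/12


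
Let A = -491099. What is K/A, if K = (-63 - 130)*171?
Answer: 33003/491099 ≈ 0.067202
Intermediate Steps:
K = -33003 (K = -193*171 = -33003)
K/A = -33003/(-491099) = -33003*(-1/491099) = 33003/491099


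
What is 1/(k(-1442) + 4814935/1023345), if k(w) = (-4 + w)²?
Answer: 204669/427946649791 ≈ 4.7826e-7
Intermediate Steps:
1/(k(-1442) + 4814935/1023345) = 1/((-4 - 1442)² + 4814935/1023345) = 1/((-1446)² + 4814935*(1/1023345)) = 1/(2090916 + 962987/204669) = 1/(427946649791/204669) = 204669/427946649791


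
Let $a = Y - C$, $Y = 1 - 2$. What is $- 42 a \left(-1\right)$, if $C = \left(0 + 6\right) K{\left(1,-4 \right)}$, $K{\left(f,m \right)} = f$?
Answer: $-294$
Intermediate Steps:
$Y = -1$
$C = 6$ ($C = \left(0 + 6\right) 1 = 6 \cdot 1 = 6$)
$a = -7$ ($a = -1 - 6 = -7$)
$- 42 a \left(-1\right) = \left(-42\right) \left(-7\right) \left(-1\right) = 294 \left(-1\right) = -294$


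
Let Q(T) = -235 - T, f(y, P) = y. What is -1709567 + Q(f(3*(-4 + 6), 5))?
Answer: -1709808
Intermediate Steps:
-1709567 + Q(f(3*(-4 + 6), 5)) = -1709567 + (-235 - 3*(-4 + 6)) = -1709567 + (-235 - 3*2) = -1709567 + (-235 - 1*6) = -1709567 + (-235 - 6) = -1709567 - 241 = -1709808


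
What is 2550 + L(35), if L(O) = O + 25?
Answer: 2610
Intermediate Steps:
L(O) = 25 + O
2550 + L(35) = 2550 + (25 + 35) = 2550 + 60 = 2610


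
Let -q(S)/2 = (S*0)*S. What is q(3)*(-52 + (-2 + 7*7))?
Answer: 0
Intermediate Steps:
q(S) = 0 (q(S) = -2*S*0*S = -0*S = -2*0 = 0)
q(3)*(-52 + (-2 + 7*7)) = 0*(-52 + (-2 + 7*7)) = 0*(-52 + (-2 + 49)) = 0*(-52 + 47) = 0*(-5) = 0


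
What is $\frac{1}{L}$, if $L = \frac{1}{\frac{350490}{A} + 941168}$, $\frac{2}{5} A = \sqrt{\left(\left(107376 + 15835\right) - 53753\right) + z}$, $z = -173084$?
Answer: $941168 - \frac{23366 i \sqrt{11514}}{5757} \approx 9.4117 \cdot 10^{5} - 435.51 i$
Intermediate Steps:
$A = \frac{15 i \sqrt{11514}}{2}$ ($A = \frac{5 \sqrt{\left(\left(107376 + 15835\right) - 53753\right) - 173084}}{2} = \frac{5 \sqrt{\left(123211 - 53753\right) - 173084}}{2} = \frac{5 \sqrt{69458 - 173084}}{2} = \frac{5 \sqrt{-103626}}{2} = \frac{5 \cdot 3 i \sqrt{11514}}{2} = \frac{15 i \sqrt{11514}}{2} \approx 804.77 i$)
$L = \frac{1}{941168 - \frac{23366 i \sqrt{11514}}{5757}}$ ($L = \frac{1}{\frac{350490}{\frac{15}{2} i \sqrt{11514}} + 941168} = \frac{1}{350490 \left(- \frac{i \sqrt{11514}}{86355}\right) + 941168} = \frac{1}{- \frac{23366 i \sqrt{11514}}{5757} + 941168} = \frac{1}{941168 - \frac{23366 i \sqrt{11514}}{5757}} \approx 1.0625 \cdot 10^{-6} + 4.92 \cdot 10^{-10} i$)
$\frac{1}{L} = \frac{1}{\frac{1}{4} \sqrt{11514} \frac{1}{- 11683 i + 235292 \sqrt{11514}}} = \frac{2 \sqrt{11514} \left(- 11683 i + 235292 \sqrt{11514}\right)}{5757}$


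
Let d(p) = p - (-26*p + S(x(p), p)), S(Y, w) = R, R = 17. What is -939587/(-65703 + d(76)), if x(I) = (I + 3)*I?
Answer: 85417/5788 ≈ 14.758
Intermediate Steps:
x(I) = I*(3 + I) (x(I) = (3 + I)*I = I*(3 + I))
S(Y, w) = 17
d(p) = -17 + 27*p (d(p) = p - (-26*p + 17) = p - (17 - 26*p) = p + (-17 + 26*p) = -17 + 27*p)
-939587/(-65703 + d(76)) = -939587/(-65703 + (-17 + 27*76)) = -939587/(-65703 + (-17 + 2052)) = -939587/(-65703 + 2035) = -939587/(-63668) = -939587*(-1/63668) = 85417/5788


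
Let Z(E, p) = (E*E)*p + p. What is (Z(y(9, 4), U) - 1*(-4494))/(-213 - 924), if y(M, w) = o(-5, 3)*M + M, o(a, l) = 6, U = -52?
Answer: 201946/1137 ≈ 177.61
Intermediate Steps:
y(M, w) = 7*M (y(M, w) = 6*M + M = 7*M)
Z(E, p) = p + p*E² (Z(E, p) = E²*p + p = p*E² + p = p + p*E²)
(Z(y(9, 4), U) - 1*(-4494))/(-213 - 924) = (-52*(1 + (7*9)²) - 1*(-4494))/(-213 - 924) = (-52*(1 + 63²) + 4494)/(-1137) = (-52*(1 + 3969) + 4494)*(-1/1137) = (-52*3970 + 4494)*(-1/1137) = (-206440 + 4494)*(-1/1137) = -201946*(-1/1137) = 201946/1137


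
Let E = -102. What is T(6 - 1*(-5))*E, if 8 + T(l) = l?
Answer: -306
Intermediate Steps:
T(l) = -8 + l
T(6 - 1*(-5))*E = (-8 + (6 - 1*(-5)))*(-102) = (-8 + (6 + 5))*(-102) = (-8 + 11)*(-102) = 3*(-102) = -306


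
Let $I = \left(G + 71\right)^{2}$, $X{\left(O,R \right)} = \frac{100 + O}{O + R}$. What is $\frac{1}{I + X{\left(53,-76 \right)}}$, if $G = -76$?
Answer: $\frac{23}{422} \approx 0.054502$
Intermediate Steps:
$X{\left(O,R \right)} = \frac{100 + O}{O + R}$
$I = 25$ ($I = \left(-76 + 71\right)^{2} = \left(-5\right)^{2} = 25$)
$\frac{1}{I + X{\left(53,-76 \right)}} = \frac{1}{25 + \frac{100 + 53}{53 - 76}} = \frac{1}{25 + \frac{1}{-23} \cdot 153} = \frac{1}{25 - \frac{153}{23}} = \frac{1}{\frac{422}{23}} = \frac{23}{422}$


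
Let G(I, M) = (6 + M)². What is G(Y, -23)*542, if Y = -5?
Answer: 156638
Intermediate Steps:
G(Y, -23)*542 = (6 - 23)²*542 = (-17)²*542 = 289*542 = 156638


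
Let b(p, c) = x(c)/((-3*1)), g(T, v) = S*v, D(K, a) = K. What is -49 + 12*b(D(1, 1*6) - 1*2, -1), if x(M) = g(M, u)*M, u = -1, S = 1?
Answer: -53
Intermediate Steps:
g(T, v) = v (g(T, v) = 1*v = v)
x(M) = -M
b(p, c) = c/3 (b(p, c) = (-c)/((-3*1)) = -c/(-3) = -c*(-⅓) = c/3)
-49 + 12*b(D(1, 1*6) - 1*2, -1) = -49 + 12*((⅓)*(-1)) = -49 + 12*(-⅓) = -49 - 4 = -53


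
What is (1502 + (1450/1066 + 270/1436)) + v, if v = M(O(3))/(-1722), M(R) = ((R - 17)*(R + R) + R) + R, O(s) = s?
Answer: 4027913593/2678858 ≈ 1503.6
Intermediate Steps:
M(R) = 2*R + 2*R*(-17 + R) (M(R) = ((-17 + R)*(2*R) + R) + R = (2*R*(-17 + R) + R) + R = (R + 2*R*(-17 + R)) + R = 2*R + 2*R*(-17 + R))
v = 13/287 (v = (2*3*(-16 + 3))/(-1722) = (2*3*(-13))*(-1/1722) = -78*(-1/1722) = 13/287 ≈ 0.045296)
(1502 + (1450/1066 + 270/1436)) + v = (1502 + (1450/1066 + 270/1436)) + 13/287 = (1502 + (1450*(1/1066) + 270*(1/1436))) + 13/287 = (1502 + (725/533 + 135/718)) + 13/287 = (1502 + 592505/382694) + 13/287 = 575398893/382694 + 13/287 = 4027913593/2678858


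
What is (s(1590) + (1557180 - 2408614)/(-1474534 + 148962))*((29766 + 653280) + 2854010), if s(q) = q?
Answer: 1864480294857296/331393 ≈ 5.6262e+9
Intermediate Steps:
(s(1590) + (1557180 - 2408614)/(-1474534 + 148962))*((29766 + 653280) + 2854010) = (1590 + (1557180 - 2408614)/(-1474534 + 148962))*((29766 + 653280) + 2854010) = (1590 - 851434/(-1325572))*(683046 + 2854010) = (1590 - 851434*(-1/1325572))*3537056 = (1590 + 425717/662786)*3537056 = (1054255457/662786)*3537056 = 1864480294857296/331393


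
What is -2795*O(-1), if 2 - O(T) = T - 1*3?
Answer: -16770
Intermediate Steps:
O(T) = 5 - T (O(T) = 2 - (T - 1*3) = 2 - (T - 3) = 2 - (-3 + T) = 2 + (3 - T) = 5 - T)
-2795*O(-1) = -2795*(5 - 1*(-1)) = -2795*(5 + 1) = -2795*6 = -16770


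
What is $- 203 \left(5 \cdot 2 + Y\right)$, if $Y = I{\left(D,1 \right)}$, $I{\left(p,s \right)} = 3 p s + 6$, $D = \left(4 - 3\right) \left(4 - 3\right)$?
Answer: $-3857$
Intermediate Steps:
$D = 1$ ($D = 1 \cdot 1 = 1$)
$I{\left(p,s \right)} = 6 + 3 p s$ ($I{\left(p,s \right)} = 3 p s + 6 = 6 + 3 p s$)
$Y = 9$ ($Y = 6 + 3 \cdot 1 \cdot 1 = 6 + 3 = 9$)
$- 203 \left(5 \cdot 2 + Y\right) = - 203 \left(5 \cdot 2 + 9\right) = - 203 \left(10 + 9\right) = \left(-203\right) 19 = -3857$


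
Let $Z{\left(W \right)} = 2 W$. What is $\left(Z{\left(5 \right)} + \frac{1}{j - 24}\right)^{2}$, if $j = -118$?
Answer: $\frac{2013561}{20164} \approx 99.859$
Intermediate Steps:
$\left(Z{\left(5 \right)} + \frac{1}{j - 24}\right)^{2} = \left(2 \cdot 5 + \frac{1}{-118 - 24}\right)^{2} = \left(10 + \frac{1}{-142}\right)^{2} = \left(10 - \frac{1}{142}\right)^{2} = \left(\frac{1419}{142}\right)^{2} = \frac{2013561}{20164}$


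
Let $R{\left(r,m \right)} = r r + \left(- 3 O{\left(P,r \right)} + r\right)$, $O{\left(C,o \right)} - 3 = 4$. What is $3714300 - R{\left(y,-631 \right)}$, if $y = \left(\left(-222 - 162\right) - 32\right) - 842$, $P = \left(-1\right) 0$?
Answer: $2133015$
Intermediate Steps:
$P = 0$
$O{\left(C,o \right)} = 7$ ($O{\left(C,o \right)} = 3 + 4 = 7$)
$y = -1258$ ($y = \left(-384 - 32\right) - 842 = -416 - 842 = -1258$)
$R{\left(r,m \right)} = -21 + r + r^{2}$ ($R{\left(r,m \right)} = r r + \left(\left(-3\right) 7 + r\right) = r^{2} + \left(-21 + r\right) = -21 + r + r^{2}$)
$3714300 - R{\left(y,-631 \right)} = 3714300 - \left(-21 - 1258 + \left(-1258\right)^{2}\right) = 3714300 - \left(-21 - 1258 + 1582564\right) = 3714300 - 1581285 = 2133015$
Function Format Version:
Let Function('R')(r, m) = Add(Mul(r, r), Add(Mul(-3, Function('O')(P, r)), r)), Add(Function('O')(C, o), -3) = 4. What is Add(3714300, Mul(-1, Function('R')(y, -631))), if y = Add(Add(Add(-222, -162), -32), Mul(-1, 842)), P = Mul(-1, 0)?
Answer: 2133015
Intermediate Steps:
P = 0
Function('O')(C, o) = 7 (Function('O')(C, o) = Add(3, 4) = 7)
y = -1258 (y = Add(Add(-384, -32), -842) = Add(-416, -842) = -1258)
Function('R')(r, m) = Add(-21, r, Pow(r, 2)) (Function('R')(r, m) = Add(Mul(r, r), Add(Mul(-3, 7), r)) = Add(Pow(r, 2), Add(-21, r)) = Add(-21, r, Pow(r, 2)))
Add(3714300, Mul(-1, Function('R')(y, -631))) = Add(3714300, Mul(-1, Add(-21, -1258, Pow(-1258, 2)))) = Add(3714300, Mul(-1, Add(-21, -1258, 1582564))) = Add(3714300, Mul(-1, 1581285)) = Add(3714300, -1581285) = 2133015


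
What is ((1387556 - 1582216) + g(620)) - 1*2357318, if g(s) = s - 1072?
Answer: -2552430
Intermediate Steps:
g(s) = -1072 + s
((1387556 - 1582216) + g(620)) - 1*2357318 = ((1387556 - 1582216) + (-1072 + 620)) - 1*2357318 = (-194660 - 452) - 2357318 = -195112 - 2357318 = -2552430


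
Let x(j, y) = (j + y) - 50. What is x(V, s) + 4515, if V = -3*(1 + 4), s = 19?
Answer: 4469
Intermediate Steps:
V = -15 (V = -3*5 = -15)
x(j, y) = -50 + j + y
x(V, s) + 4515 = (-50 - 15 + 19) + 4515 = -46 + 4515 = 4469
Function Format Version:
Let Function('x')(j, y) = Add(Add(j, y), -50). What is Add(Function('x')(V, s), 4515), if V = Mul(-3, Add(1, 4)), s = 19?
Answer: 4469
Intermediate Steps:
V = -15 (V = Mul(-3, 5) = -15)
Function('x')(j, y) = Add(-50, j, y)
Add(Function('x')(V, s), 4515) = Add(Add(-50, -15, 19), 4515) = Add(-46, 4515) = 4469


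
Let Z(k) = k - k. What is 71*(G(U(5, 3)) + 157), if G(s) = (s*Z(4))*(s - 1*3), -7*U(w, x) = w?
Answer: 11147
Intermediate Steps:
U(w, x) = -w/7
Z(k) = 0
G(s) = 0 (G(s) = (s*0)*(s - 1*3) = 0*(s - 3) = 0*(-3 + s) = 0)
71*(G(U(5, 3)) + 157) = 71*(0 + 157) = 71*157 = 11147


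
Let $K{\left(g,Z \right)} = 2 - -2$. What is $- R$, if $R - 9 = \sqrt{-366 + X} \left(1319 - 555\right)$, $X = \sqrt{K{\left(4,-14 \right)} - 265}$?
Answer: $-9 - 764 \sqrt{-366 + 3 i \sqrt{29}} \approx -331.51 - 14620.0 i$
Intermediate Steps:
$K{\left(g,Z \right)} = 4$ ($K{\left(g,Z \right)} = 2 + 2 = 4$)
$X = 3 i \sqrt{29}$ ($X = \sqrt{4 - 265} = \sqrt{-261} = 3 i \sqrt{29} \approx 16.155 i$)
$R = 9 + 764 \sqrt{-366 + 3 i \sqrt{29}}$ ($R = 9 + \sqrt{-366 + 3 i \sqrt{29}} \left(1319 - 555\right) = 9 + \sqrt{-366 + 3 i \sqrt{29}} \cdot 764 = 9 + 764 \sqrt{-366 + 3 i \sqrt{29}} \approx 331.51 + 14620.0 i$)
$- R = - (9 + 764 \sqrt{-366 + 3 i \sqrt{29}}) = -9 - 764 \sqrt{-366 + 3 i \sqrt{29}}$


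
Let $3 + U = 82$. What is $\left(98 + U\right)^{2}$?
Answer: $31329$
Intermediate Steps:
$U = 79$ ($U = -3 + 82 = 79$)
$\left(98 + U\right)^{2} = \left(98 + 79\right)^{2} = 177^{2} = 31329$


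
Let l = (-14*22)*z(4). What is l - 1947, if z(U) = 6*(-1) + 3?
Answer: -1023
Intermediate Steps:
z(U) = -3 (z(U) = -6 + 3 = -3)
l = 924 (l = -14*22*(-3) = -308*(-3) = 924)
l - 1947 = 924 - 1947 = -1023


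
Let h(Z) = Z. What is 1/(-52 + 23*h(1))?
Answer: -1/29 ≈ -0.034483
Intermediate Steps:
1/(-52 + 23*h(1)) = 1/(-52 + 23*1) = 1/(-52 + 23) = 1/(-29) = -1/29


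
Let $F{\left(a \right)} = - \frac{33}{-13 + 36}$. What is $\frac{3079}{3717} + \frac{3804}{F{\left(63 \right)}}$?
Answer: $- \frac{108368719}{40887} \approx -2650.4$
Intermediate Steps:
$F{\left(a \right)} = - \frac{33}{23}$
$\frac{3079}{3717} + \frac{3804}{F{\left(63 \right)}} = \frac{3079}{3717} + \frac{3804}{- \frac{33}{23}} = 3079 \cdot \frac{1}{3717} + 3804 \left(- \frac{23}{33}\right) = \frac{3079}{3717} - \frac{29164}{11} = - \frac{108368719}{40887}$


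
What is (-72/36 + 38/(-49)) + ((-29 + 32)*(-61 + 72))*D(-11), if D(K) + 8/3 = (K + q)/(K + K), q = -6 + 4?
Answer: -6985/98 ≈ -71.276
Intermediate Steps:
q = -2
D(K) = -8/3 + (-2 + K)/(2*K) (D(K) = -8/3 + (K - 2)/(K + K) = -8/3 + (-2 + K)/((2*K)) = -8/3 + (-2 + K)*(1/(2*K)) = -8/3 + (-2 + K)/(2*K))
(-72/36 + 38/(-49)) + ((-29 + 32)*(-61 + 72))*D(-11) = (-72/36 + 38/(-49)) + ((-29 + 32)*(-61 + 72))*(-13/6 - 1/(-11)) = (-72*1/36 + 38*(-1/49)) + (3*11)*(-13/6 - 1*(-1/11)) = (-2 - 38/49) + 33*(-13/6 + 1/11) = -136/49 + 33*(-137/66) = -136/49 - 137/2 = -6985/98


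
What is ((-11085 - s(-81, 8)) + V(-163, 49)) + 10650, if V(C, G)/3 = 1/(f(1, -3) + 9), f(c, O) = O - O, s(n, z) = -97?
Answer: -1013/3 ≈ -337.67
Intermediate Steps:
f(c, O) = 0
V(C, G) = ⅓ (V(C, G) = 3/(0 + 9) = 3/9 = 3*(⅑) = ⅓)
((-11085 - s(-81, 8)) + V(-163, 49)) + 10650 = ((-11085 - 1*(-97)) + ⅓) + 10650 = ((-11085 + 97) + ⅓) + 10650 = (-10988 + ⅓) + 10650 = -32963/3 + 10650 = -1013/3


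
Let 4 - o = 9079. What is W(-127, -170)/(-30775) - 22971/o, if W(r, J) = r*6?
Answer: 9517969/3723775 ≈ 2.5560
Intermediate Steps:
o = -9075 (o = 4 - 1*9079 = 4 - 9079 = -9075)
W(r, J) = 6*r
W(-127, -170)/(-30775) - 22971/o = (6*(-127))/(-30775) - 22971/(-9075) = -762*(-1/30775) - 22971*(-1/9075) = 762/30775 + 7657/3025 = 9517969/3723775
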